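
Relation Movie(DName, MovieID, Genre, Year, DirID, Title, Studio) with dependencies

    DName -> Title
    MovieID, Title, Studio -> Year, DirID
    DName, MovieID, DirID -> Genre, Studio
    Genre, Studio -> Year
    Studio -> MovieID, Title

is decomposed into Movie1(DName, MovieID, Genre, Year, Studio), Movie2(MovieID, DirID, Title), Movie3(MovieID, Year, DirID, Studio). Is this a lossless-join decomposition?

Chase test. Columns are DName, MovieID, Genre, Year, DirID, Title, Studio; row i has aⱼ where attribute j ∈ Moviei, else bᵢⱼ.
Initial tableau (one row per fragment):
  row 1: a1 a2 a3 a4 b15 b16 a7
  row 2: b21 a2 b23 b24 a5 a6 b27
  row 3: b31 a2 b33 a4 a5 b36 a7
Rows 1 and 3 agree on Studio; apply Studio→MovieID, Title and equate their MovieID, Title entries.
Rows 1 and 3 agree on MovieID, Title, Studio; apply MovieID, Title, Studio→Year, DirID and equate their Year, DirID entries.
No row becomes fully distinguished — the join is lossy.

No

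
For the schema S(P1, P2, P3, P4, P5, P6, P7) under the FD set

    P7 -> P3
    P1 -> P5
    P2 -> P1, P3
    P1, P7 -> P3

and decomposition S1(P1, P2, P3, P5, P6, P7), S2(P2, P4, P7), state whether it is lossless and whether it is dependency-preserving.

lossy but dependency-preserving

Lossless test: (P2, P7)⁺ = {P1, P2, P3, P5, P7}, which is a superkey of neither fragment — lossy.
Dependency preservation: every FD's attributes lie within a single fragment, so each can be enforced locally — preserved.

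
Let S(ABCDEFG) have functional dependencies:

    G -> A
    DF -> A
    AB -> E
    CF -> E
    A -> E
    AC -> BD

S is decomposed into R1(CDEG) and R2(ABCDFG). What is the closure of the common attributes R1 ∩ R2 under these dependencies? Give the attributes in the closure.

R1 ∩ R2 = {CDG}.
G → A applies, adding A
A → E applies, adding E
AC → BD applies, adding B
Closure: {ABCDEG}.

ABCDEG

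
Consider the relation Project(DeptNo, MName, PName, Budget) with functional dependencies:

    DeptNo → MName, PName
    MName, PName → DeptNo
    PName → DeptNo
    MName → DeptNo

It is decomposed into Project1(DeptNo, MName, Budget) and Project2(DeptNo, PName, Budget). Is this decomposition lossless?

Common attributes: Project1 ∩ Project2 = {DeptNo, Budget}.
Closure of {DeptNo, Budget}: DeptNo → MName, PName applies, adding MName, PName. So (DeptNo, Budget)⁺ = {DeptNo, MName, PName, Budget}.
This closure contains every attribute of Project1, so Project1 ∩ Project2 → Project1. The join is lossless.

Yes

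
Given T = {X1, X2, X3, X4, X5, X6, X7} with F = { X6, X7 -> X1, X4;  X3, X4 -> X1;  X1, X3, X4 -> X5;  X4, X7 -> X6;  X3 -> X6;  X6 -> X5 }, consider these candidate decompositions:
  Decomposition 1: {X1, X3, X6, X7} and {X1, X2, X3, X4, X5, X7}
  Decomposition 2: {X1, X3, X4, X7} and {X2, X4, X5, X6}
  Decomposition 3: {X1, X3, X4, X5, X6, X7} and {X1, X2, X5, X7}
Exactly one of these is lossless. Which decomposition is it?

Decomposition 1: common = {X1, X3, X7}, closure = {X1, X3, X4, X5, X6, X7} → lossless.
Decomposition 2: common = {X4}, closure = {X4} → lossy.
Decomposition 3: common = {X1, X5, X7}, closure = {X1, X5, X7} → lossy.

Decomposition 1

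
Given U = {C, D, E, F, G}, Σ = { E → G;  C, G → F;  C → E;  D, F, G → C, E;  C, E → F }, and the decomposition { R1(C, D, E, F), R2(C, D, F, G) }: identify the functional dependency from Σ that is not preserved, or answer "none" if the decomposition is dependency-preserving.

Check E → G: no single fragment contains all of {E, G}, and the restricted closure of {E} across the fragments never reaches {G}.
C, G → F is preserved.
C → E is preserved.
D, F, G → C, E is preserved.
C, E → F is preserved.

E → G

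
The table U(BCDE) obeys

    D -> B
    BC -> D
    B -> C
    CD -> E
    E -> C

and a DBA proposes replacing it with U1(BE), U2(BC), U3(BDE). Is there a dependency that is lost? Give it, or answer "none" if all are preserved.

Check E → C: no single fragment contains all of {CE}, and the restricted closure of {E} across the fragments never reaches {C}.
D → B is preserved.
BC → D is preserved.
B → C is preserved.
CD → E is preserved.

E -> C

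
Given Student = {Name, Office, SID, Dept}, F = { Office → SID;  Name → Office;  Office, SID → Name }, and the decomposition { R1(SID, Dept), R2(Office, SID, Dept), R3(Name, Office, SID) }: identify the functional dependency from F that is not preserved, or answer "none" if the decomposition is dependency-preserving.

none

Office → SID lies within R2.
Name → Office lies within R3.
Office, SID → Name lies within R3.
Every dependency is enforceable on the fragments, so the decomposition is dependency-preserving.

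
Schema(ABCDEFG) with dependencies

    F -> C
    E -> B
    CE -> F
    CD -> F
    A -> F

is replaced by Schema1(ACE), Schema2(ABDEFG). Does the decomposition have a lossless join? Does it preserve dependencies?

lossless but not dependency-preserving

Lossless test: (AE)⁺ = {ABCEF}, which contains all of one fragment — lossless.
Dependency preservation: the restricted closure of {F} across the fragments never reaches {C}, so F → C cannot be enforced without a join — not preserved.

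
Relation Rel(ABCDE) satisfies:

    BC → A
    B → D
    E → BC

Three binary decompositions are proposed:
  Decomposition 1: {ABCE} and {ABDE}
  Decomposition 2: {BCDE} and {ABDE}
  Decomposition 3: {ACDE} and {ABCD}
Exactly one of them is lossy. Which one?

Decomposition 1: common = {ABE}, closure = {ABCDE} → lossless.
Decomposition 2: common = {BDE}, closure = {ABCDE} → lossless.
Decomposition 3: common = {ACD}, closure = {ACD} → lossy.

Decomposition 3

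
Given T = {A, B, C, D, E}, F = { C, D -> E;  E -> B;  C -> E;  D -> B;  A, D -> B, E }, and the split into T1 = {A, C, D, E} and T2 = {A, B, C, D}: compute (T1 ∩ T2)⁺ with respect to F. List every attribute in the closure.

T1 ∩ T2 = {A, C, D}.
C, D → E applies, adding E
E → B applies, adding B
Closure: {A, B, C, D, E}.

A, B, C, D, E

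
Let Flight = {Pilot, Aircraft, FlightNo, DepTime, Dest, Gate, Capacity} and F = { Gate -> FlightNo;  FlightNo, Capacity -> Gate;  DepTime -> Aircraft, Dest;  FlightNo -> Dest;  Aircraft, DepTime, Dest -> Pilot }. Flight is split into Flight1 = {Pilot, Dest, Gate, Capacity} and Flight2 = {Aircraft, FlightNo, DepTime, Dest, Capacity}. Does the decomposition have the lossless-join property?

Common attributes: Flight1 ∩ Flight2 = {Dest, Capacity}.
No dependency enlarges {Dest, Capacity}, so (Dest, Capacity)⁺ = {Dest, Capacity}.
The closure contains neither all of Flight1 = {Pilot, Dest, Gate, Capacity} nor all of Flight2 = {Aircraft, FlightNo, DepTime, Dest, Capacity}, so the common attributes are not a superkey of either fragment. The join is lossy.

No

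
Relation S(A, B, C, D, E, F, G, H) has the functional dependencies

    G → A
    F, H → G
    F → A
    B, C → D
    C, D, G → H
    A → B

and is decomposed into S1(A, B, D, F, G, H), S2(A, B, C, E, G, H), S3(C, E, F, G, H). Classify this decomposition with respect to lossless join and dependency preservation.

lossy and not dependency-preserving

Lossless test (chase): Rows 1 and 3 agree on G; apply G→A and equate their A entries. Rows 1 and 3 agree on A; apply A→B and equate their B entries. Rows 2 and 3 agree on B, C; apply B, C→D and equate their D entries. No row becomes fully distinguished — the join is lossy.
Dependency preservation: the restricted closure of {B, C} across the fragments never reaches {D}, so B, C → D cannot be enforced without a join — not preserved.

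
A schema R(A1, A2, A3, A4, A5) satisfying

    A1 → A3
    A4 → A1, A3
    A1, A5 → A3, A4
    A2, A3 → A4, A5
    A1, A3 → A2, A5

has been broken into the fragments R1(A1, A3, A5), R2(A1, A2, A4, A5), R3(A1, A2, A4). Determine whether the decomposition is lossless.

Yes

Chase test. Columns are A1, A2, A3, A4, A5; row i has aⱼ where attribute j ∈ Ri, else bᵢⱼ.
Initial tableau (one row per fragment):
  row 1: a1 b12 a3 b14 a5
  row 2: a1 a2 b23 a4 a5
  row 3: a1 a2 b33 a4 b35
Rows 1 and 2 agree on A1; apply A1→A3 and equate their A3 entries.
Rows 1 and 3 agree on A1; apply A1→A3 and equate their A3 entries.
Rows 1 and 2 agree on A1, A5; apply A1, A5→A3, A4 and equate their A3, A4 entries.
Rows 2 and 3 agree on A2, A3; apply A2, A3→A4, A5 and equate their A4, A5 entries.
Rows 1 and 2 agree on A1, A3; apply A1, A3→A2, A5 and equate their A2, A5 entries.
Row 1 is now all distinguished symbols — the join is lossless.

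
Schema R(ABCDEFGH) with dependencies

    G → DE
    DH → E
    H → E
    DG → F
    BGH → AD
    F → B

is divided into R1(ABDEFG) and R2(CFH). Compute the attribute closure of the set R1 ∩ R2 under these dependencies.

R1 ∩ R2 = {F}.
F → B applies, adding B
Closure: {BF}.

BF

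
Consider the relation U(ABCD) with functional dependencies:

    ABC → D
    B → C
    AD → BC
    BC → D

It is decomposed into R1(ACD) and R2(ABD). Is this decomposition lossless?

Common attributes: R1 ∩ R2 = {AD}.
Closure of {AD}: AD → BC applies, adding BC. So (AD)⁺ = {ABCD}.
This closure contains every attribute of R1, so R1 ∩ R2 → R1. The join is lossless.

Yes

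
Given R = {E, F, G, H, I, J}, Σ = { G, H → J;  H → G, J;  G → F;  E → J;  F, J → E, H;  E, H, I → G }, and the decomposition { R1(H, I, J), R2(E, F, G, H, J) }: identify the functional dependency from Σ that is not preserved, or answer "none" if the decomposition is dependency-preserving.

G, H → J lies within R2.
H → G, J lies within R2.
G → F lies within R2.
E → J lies within R2.
F, J → E, H lies within R2.
E, H, I → G: restricted closure across fragments reaches G.
Every dependency is enforceable on the fragments, so the decomposition is dependency-preserving.

none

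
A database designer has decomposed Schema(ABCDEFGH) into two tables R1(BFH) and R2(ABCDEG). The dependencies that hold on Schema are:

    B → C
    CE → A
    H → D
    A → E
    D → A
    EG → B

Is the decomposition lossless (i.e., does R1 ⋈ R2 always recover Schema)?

No

Common attributes: R1 ∩ R2 = {B}.
Closure of {B}: B → C applies, adding C. So (B)⁺ = {BC}.
The closure contains neither all of R1 = {BFH} nor all of R2 = {ABCDEG}, so the common attributes are not a superkey of either fragment. The join is lossy.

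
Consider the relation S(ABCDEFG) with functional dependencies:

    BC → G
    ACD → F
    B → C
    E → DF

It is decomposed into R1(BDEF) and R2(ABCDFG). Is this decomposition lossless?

Common attributes: R1 ∩ R2 = {BDF}.
Closure of {BDF}: B → C applies, adding C; BC → G applies, adding G. So (BDF)⁺ = {BCDFG}.
The closure contains neither all of R1 = {BDEF} nor all of R2 = {ABCDFG}, so the common attributes are not a superkey of either fragment. The join is lossy.

No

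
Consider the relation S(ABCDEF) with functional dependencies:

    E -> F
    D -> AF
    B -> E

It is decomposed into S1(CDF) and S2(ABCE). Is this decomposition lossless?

No

Common attributes: S1 ∩ S2 = {C}.
No dependency enlarges {C}, so (C)⁺ = {C}.
The closure contains neither all of S1 = {CDF} nor all of S2 = {ABCE}, so the common attributes are not a superkey of either fragment. The join is lossy.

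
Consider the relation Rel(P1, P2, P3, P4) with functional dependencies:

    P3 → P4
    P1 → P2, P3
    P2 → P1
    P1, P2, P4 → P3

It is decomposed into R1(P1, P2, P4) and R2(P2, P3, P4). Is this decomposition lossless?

Yes

Common attributes: R1 ∩ R2 = {P2, P4}.
Closure of {P2, P4}: P2 → P1 applies, adding P1; P1, P2, P4 → P3 applies, adding P3. So (P2, P4)⁺ = {P1, P2, P3, P4}.
This closure contains every attribute of R1, so R1 ∩ R2 → R1. The join is lossless.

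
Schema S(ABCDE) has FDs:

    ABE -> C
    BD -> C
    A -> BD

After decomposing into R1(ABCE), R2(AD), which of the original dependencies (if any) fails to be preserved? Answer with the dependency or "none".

BD -> C

Check BD → C: no single fragment contains all of {BCD}, and the restricted closure of {BD} across the fragments never reaches {C}.
ABE → C is preserved.
A → BD is preserved.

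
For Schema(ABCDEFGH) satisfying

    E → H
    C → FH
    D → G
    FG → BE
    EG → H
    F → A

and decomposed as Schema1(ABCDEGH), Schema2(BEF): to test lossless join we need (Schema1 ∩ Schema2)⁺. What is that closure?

BEH

Schema1 ∩ Schema2 = {BE}.
E → H applies, adding H
Closure: {BEH}.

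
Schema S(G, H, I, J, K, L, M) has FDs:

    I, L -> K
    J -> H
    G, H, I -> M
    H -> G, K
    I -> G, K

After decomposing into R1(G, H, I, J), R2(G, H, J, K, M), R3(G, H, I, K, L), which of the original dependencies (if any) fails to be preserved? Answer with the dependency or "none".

G, H, I -> M

Check G, H, I → M: no single fragment contains all of {G, H, I, M}, and the restricted closure of {G, H, I} across the fragments never reaches {M}.
I, L → K is preserved.
J → H is preserved.
H → G, K is preserved.
I → G, K is preserved.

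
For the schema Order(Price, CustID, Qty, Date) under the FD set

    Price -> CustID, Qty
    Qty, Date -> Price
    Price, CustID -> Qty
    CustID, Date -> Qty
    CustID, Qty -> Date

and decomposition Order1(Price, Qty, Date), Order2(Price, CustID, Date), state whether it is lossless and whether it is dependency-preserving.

lossless but not dependency-preserving

Lossless test: (Price, Date)⁺ = {Price, CustID, Qty, Date}, which contains all of one fragment — lossless.
Dependency preservation: the restricted closure of {CustID, Qty} across the fragments never reaches {Date}, so CustID, Qty → Date cannot be enforced without a join — not preserved.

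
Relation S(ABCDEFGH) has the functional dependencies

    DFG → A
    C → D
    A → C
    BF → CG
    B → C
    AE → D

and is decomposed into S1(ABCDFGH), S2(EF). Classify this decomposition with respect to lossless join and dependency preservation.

lossy but dependency-preserving

Lossless test: (F)⁺ = {F}, which is a superkey of neither fragment — lossy.
Dependency preservation: AE → D is not contained in any single fragment, but the restricted closure of its left-hand side across the fragments still reaches the right-hand side; the remaining FDs each lie inside some fragment. All dependencies are preserved.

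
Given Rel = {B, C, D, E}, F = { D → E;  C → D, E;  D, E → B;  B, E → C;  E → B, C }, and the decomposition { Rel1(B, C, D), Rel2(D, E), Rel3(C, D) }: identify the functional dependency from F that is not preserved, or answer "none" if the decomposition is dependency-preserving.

D → E lies within Rel2.
C → D, E: restricted closure across fragments reaches D, E.
D, E → B: restricted closure across fragments reaches B.
B, E → C: restricted closure across fragments reaches C.
E → B, C: restricted closure across fragments reaches B, C.
Every dependency is enforceable on the fragments, so the decomposition is dependency-preserving.

none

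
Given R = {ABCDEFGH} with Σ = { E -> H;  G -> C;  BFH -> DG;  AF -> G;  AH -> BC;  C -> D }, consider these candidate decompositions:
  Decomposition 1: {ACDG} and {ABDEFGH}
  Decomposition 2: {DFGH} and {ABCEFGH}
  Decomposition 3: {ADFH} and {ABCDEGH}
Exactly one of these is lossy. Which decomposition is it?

Decomposition 3

Decomposition 1: common = {ADG}, closure = {ACDG} → lossless.
Decomposition 2: common = {FGH}, closure = {CDFGH} → lossless.
Decomposition 3: common = {ADH}, closure = {ABCDH} → lossy.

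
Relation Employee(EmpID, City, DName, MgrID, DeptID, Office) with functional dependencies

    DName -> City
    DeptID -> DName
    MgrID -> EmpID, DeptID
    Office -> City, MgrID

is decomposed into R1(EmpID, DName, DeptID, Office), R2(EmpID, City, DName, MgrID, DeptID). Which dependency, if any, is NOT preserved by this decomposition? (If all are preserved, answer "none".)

Check Office → City, MgrID: no single fragment contains all of {City, MgrID, Office}, and the restricted closure of {Office} across the fragments never reaches {City, MgrID}.
DName → City is preserved.
DeptID → DName is preserved.
MgrID → EmpID, DeptID is preserved.

Office -> City, MgrID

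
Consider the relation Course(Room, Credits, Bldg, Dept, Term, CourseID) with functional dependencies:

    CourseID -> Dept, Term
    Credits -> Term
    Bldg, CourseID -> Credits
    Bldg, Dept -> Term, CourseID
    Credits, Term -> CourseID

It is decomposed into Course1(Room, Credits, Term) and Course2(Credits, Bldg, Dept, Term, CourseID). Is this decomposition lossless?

Common attributes: Course1 ∩ Course2 = {Credits, Term}.
Closure of {Credits, Term}: Credits, Term → CourseID applies, adding CourseID; CourseID → Dept, Term applies, adding Dept. So (Credits, Term)⁺ = {Credits, Dept, Term, CourseID}.
The closure contains neither all of Course1 = {Room, Credits, Term} nor all of Course2 = {Credits, Bldg, Dept, Term, CourseID}, so the common attributes are not a superkey of either fragment. The join is lossy.

No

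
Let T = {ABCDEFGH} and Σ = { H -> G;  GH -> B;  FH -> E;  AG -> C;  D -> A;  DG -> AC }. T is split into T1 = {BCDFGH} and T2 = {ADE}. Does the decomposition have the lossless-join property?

Common attributes: T1 ∩ T2 = {D}.
Closure of {D}: D → A applies, adding A. So (D)⁺ = {AD}.
The closure contains neither all of T1 = {BCDFGH} nor all of T2 = {ADE}, so the common attributes are not a superkey of either fragment. The join is lossy.

No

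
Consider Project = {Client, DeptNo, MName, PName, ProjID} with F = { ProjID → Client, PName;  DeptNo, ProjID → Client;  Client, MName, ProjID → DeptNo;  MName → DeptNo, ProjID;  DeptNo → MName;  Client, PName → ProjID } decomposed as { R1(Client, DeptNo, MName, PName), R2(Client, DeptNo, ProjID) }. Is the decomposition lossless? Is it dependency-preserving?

Lossless test: (Client, DeptNo)⁺ = {Client, DeptNo, MName, PName, ProjID}, which contains all of one fragment — lossless.
Dependency preservation: the restricted closure of {ProjID} across the fragments never reaches {Client, PName}, so ProjID → Client, PName cannot be enforced without a join — not preserved.

lossless but not dependency-preserving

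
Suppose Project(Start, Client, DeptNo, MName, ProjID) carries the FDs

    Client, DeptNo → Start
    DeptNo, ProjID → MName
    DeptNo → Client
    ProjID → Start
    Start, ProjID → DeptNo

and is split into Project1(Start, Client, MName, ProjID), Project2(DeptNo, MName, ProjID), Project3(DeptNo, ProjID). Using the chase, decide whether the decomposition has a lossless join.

Chase test. Columns are Start, Client, DeptNo, MName, ProjID; row i has aⱼ where attribute j ∈ Projecti, else bᵢⱼ.
Initial tableau (one row per fragment):
  row 1: a1 a2 b13 a4 a5
  row 2: b21 b22 a3 a4 a5
  row 3: b31 b32 a3 b34 a5
Rows 2 and 3 agree on DeptNo, ProjID; apply DeptNo, ProjID→MName and equate their MName entries.
Rows 2 and 3 agree on DeptNo; apply DeptNo→Client and equate their Client entries.
Rows 1 and 2 agree on ProjID; apply ProjID→Start and equate their Start entries.
Rows 1 and 3 agree on ProjID; apply ProjID→Start and equate their Start entries.
Rows 1 and 2 agree on Start, ProjID; apply Start, ProjID→DeptNo and equate their DeptNo entries.
Rows 1 and 2 agree on DeptNo; apply DeptNo→Client and equate their Client entries.
Row 1 is now all distinguished symbols — the join is lossless.

Yes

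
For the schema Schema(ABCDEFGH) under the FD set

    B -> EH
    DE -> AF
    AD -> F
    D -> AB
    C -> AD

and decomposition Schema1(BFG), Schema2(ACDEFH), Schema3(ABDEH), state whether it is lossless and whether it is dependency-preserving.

lossy but dependency-preserving

Lossless test (chase): Rows 1 and 3 agree on B; apply B→EH and equate their EH entries. Rows 2 and 3 agree on DE; apply DE→AF and equate their AF entries. Rows 2 and 3 agree on D; apply D→AB and equate their AB entries. No row becomes fully distinguished — the join is lossy.
Dependency preservation: every FD's attributes lie within a single fragment, so each can be enforced locally — preserved.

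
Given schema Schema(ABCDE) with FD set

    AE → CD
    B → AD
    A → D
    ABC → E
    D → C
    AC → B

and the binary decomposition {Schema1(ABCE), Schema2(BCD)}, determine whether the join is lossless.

Common attributes: Schema1 ∩ Schema2 = {BC}.
Closure of {BC}: B → AD applies, adding AD; ABC → E applies, adding E. So (BC)⁺ = {ABCDE}.
This closure contains every attribute of Schema1, so Schema1 ∩ Schema2 → Schema1. The join is lossless.

Yes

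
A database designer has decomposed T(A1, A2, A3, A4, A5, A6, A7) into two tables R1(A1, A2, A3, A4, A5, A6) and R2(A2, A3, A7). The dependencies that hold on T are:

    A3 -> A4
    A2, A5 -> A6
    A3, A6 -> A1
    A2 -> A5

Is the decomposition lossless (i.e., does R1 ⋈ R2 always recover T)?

Yes

Common attributes: R1 ∩ R2 = {A2, A3}.
Closure of {A2, A3}: A3 → A4 applies, adding A4; A2 → A5 applies, adding A5; A2, A5 → A6 applies, adding A6; A3, A6 → A1 applies, adding A1. So (A2, A3)⁺ = {A1, A2, A3, A4, A5, A6}.
This closure contains every attribute of R1, so R1 ∩ R2 → R1. The join is lossless.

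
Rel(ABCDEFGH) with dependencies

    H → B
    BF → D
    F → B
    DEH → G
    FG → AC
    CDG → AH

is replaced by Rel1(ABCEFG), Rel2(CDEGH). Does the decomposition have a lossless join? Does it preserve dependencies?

lossy and not dependency-preserving

Lossless test: (CEG)⁺ = {CEG}, which is a superkey of neither fragment — lossy.
Dependency preservation: the restricted closure of {H} across the fragments never reaches {B}, so H → B cannot be enforced without a join — not preserved.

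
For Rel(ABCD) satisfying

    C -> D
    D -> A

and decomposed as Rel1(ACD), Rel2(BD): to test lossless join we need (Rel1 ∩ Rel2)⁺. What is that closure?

AD

Rel1 ∩ Rel2 = {D}.
D → A applies, adding A
Closure: {AD}.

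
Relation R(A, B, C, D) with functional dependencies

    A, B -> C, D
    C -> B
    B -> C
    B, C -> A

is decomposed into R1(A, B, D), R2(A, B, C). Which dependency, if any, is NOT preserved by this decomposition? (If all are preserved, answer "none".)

none

A, B → C, D: restricted closure across fragments reaches C, D.
C → B lies within R2.
B → C lies within R2.
B, C → A lies within R2.
Every dependency is enforceable on the fragments, so the decomposition is dependency-preserving.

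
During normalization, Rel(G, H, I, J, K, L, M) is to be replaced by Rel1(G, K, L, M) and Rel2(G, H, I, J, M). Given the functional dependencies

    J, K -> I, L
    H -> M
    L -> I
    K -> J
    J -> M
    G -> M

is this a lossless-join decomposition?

Common attributes: Rel1 ∩ Rel2 = {G, M}.
No dependency enlarges {G, M}, so (G, M)⁺ = {G, M}.
The closure contains neither all of Rel1 = {G, K, L, M} nor all of Rel2 = {G, H, I, J, M}, so the common attributes are not a superkey of either fragment. The join is lossy.

No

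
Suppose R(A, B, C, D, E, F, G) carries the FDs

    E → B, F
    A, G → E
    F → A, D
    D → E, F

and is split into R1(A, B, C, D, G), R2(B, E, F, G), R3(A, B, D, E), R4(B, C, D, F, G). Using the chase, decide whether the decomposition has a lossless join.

Yes

Chase test. Columns are A, B, C, D, E, F, G; row i has aⱼ where attribute j ∈ Ri, else bᵢⱼ.
Initial tableau (one row per fragment):
  row 1: a1 a2 a3 a4 b15 b16 a7
  row 2: b21 a2 b23 b24 a5 a6 a7
  row 3: a1 a2 b33 a4 a5 b36 b37
  row 4: b41 a2 a3 a4 b45 a6 a7
Rows 2 and 3 agree on E; apply E→B, F and equate their B, F entries.
Rows 2 and 3 agree on F; apply F→A, D and equate their A, D entries.
Rows 2 and 4 agree on F; apply F→A, D and equate their A, D entries.
Rows 1 and 2 agree on D; apply D→E, F and equate their E, F entries.
Rows 1 and 4 agree on D; apply D→E, F and equate their E, F entries.
Row 1 is now all distinguished symbols — the join is lossless.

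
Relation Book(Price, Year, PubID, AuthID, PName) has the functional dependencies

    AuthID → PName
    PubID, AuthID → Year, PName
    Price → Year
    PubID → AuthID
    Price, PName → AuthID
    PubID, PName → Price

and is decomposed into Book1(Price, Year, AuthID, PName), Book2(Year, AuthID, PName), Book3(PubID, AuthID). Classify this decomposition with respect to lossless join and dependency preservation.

Lossless test (chase): Rows 1 and 3 agree on AuthID; apply AuthID→PName and equate their PName entries. No row becomes fully distinguished — the join is lossy.
Dependency preservation: the restricted closure of {PubID, AuthID} across the fragments never reaches {Year, PName}, so PubID, AuthID → Year, PName cannot be enforced without a join — not preserved.

lossy and not dependency-preserving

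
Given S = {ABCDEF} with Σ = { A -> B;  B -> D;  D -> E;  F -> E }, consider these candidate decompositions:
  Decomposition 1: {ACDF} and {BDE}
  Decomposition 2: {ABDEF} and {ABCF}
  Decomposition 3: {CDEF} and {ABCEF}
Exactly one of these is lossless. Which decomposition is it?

Decomposition 2

Decomposition 1: common = {D}, closure = {DE} → lossy.
Decomposition 2: common = {ABF}, closure = {ABDEF} → lossless.
Decomposition 3: common = {CEF}, closure = {CEF} → lossy.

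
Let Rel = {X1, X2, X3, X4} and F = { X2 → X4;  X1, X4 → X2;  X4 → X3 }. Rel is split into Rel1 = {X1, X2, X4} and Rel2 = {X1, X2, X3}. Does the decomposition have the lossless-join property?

Common attributes: Rel1 ∩ Rel2 = {X1, X2}.
Closure of {X1, X2}: X2 → X4 applies, adding X4; X4 → X3 applies, adding X3. So (X1, X2)⁺ = {X1, X2, X3, X4}.
This closure contains every attribute of Rel1, so Rel1 ∩ Rel2 → Rel1. The join is lossless.

Yes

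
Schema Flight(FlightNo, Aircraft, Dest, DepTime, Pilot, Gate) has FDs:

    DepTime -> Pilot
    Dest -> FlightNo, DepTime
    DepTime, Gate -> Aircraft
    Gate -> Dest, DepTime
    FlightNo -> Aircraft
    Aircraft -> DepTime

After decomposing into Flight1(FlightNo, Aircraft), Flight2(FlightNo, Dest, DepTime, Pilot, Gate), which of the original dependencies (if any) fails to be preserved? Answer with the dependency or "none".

Aircraft -> DepTime

Check Aircraft → DepTime: no single fragment contains all of {Aircraft, DepTime}, and the restricted closure of {Aircraft} across the fragments never reaches {DepTime}.
DepTime → Pilot is preserved.
Dest → FlightNo, DepTime is preserved.
DepTime, Gate → Aircraft is preserved.
Gate → Dest, DepTime is preserved.
FlightNo → Aircraft is preserved.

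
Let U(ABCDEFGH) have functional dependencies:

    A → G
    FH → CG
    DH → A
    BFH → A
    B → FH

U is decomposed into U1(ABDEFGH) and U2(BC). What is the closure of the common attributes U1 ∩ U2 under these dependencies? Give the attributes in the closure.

U1 ∩ U2 = {B}.
B → FH applies, adding FH
FH → CG applies, adding CG
BFH → A applies, adding A
Closure: {ABCFGH}.

ABCFGH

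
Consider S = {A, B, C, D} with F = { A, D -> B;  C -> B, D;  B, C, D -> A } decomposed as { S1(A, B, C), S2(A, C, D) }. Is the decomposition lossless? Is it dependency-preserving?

lossless but not dependency-preserving

Lossless test: (A, C)⁺ = {A, B, C, D}, which contains all of one fragment — lossless.
Dependency preservation: the restricted closure of {A, D} across the fragments never reaches {B}, so A, D → B cannot be enforced without a join — not preserved.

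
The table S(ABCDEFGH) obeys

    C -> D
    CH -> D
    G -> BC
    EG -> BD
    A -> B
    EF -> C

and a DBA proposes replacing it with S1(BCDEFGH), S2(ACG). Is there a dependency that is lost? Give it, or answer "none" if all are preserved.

A -> B

Check A → B: no single fragment contains all of {AB}, and the restricted closure of {A} across the fragments never reaches {B}.
C → D is preserved.
CH → D is preserved.
G → BC is preserved.
EG → BD is preserved.
EF → C is preserved.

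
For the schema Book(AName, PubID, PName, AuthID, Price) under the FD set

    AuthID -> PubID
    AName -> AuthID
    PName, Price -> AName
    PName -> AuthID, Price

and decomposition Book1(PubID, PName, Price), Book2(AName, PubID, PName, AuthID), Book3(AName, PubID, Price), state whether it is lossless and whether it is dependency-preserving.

lossless and dependency-preserving

Lossless test (chase): Rows 2 and 3 agree on AName; apply AName→AuthID and equate their AuthID entries. Rows 1 and 2 agree on PName; apply PName→AuthID, Price and equate their AuthID, Price entries. Rows 1 and 2 agree on PName, Price; apply PName, Price→AName and equate their AName entries. Row 1 is now all distinguished symbols — the join is lossless.
Dependency preservation: PName, Price → AName; PName → AuthID, Price are not contained in any single fragment, but the restricted closure of each left-hand side across the fragments still reaches the right-hand side; the remaining FDs each lie inside some fragment. All dependencies are preserved.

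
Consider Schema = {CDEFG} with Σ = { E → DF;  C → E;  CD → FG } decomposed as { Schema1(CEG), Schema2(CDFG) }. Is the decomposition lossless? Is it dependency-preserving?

lossless but not dependency-preserving

Lossless test: (CG)⁺ = {CDEFG}, which contains all of one fragment — lossless.
Dependency preservation: the restricted closure of {E} across the fragments never reaches {DF}, so E → DF cannot be enforced without a join — not preserved.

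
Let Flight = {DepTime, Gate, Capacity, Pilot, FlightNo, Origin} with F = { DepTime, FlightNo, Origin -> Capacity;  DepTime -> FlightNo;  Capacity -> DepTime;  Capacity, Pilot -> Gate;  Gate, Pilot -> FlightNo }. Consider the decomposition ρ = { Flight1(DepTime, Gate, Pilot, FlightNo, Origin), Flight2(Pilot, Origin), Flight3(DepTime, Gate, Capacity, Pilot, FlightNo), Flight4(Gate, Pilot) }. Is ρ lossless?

No

Chase test. Columns are DepTime, Gate, Capacity, Pilot, FlightNo, Origin; row i has aⱼ where attribute j ∈ Flighti, else bᵢⱼ.
Initial tableau (one row per fragment):
  row 1: a1 a2 b13 a4 a5 a6
  row 2: b21 b22 b23 a4 b25 a6
  row 3: a1 a2 a3 a4 a5 b36
  row 4: b41 a2 b43 a4 b45 b46
Rows 1 and 4 agree on Gate, Pilot; apply Gate, Pilot→FlightNo and equate their FlightNo entries.
No row becomes fully distinguished — the join is lossy.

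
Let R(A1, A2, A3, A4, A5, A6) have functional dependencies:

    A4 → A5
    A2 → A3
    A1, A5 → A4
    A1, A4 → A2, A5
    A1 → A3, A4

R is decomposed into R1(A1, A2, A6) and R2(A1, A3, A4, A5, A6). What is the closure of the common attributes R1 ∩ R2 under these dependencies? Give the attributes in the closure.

A1, A2, A3, A4, A5, A6

R1 ∩ R2 = {A1, A6}.
A1 → A3, A4 applies, adding A3, A4
A4 → A5 applies, adding A5
A1, A4 → A2, A5 applies, adding A2
Closure: {A1, A2, A3, A4, A5, A6}.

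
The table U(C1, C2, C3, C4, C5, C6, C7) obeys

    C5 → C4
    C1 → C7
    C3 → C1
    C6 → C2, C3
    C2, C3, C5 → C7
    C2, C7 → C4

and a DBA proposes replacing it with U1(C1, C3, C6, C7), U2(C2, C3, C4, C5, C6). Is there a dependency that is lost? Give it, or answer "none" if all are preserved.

C2, C7 → C4

Check C2, C7 → C4: no single fragment contains all of {C2, C4, C7}, and the restricted closure of {C2, C7} across the fragments never reaches {C4}.
C5 → C4 is preserved.
C1 → C7 is preserved.
C3 → C1 is preserved.
C6 → C2, C3 is preserved.
C2, C3, C5 → C7 is preserved.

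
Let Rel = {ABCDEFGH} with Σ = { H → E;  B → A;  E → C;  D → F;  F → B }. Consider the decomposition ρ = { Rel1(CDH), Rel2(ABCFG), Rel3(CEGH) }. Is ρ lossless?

No

Chase test. Columns are ABCDEFGH; row i has aⱼ where attribute j ∈ Reli, else bᵢⱼ.
Initial tableau (one row per fragment):
  row 1: b11 b12 a3 a4 b15 b16 b17 a8
  row 2: a1 a2 a3 b24 b25 a6 a7 b28
  row 3: b31 b32 a3 b34 a5 b36 a7 a8
Rows 1 and 3 agree on H; apply H→E and equate their E entries.
No row becomes fully distinguished — the join is lossy.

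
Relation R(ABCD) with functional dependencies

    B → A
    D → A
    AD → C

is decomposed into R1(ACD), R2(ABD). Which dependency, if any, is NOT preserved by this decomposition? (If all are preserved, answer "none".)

B → A lies within R2.
D → A lies within R1.
AD → C lies within R1.
Every dependency is enforceable on the fragments, so the decomposition is dependency-preserving.

none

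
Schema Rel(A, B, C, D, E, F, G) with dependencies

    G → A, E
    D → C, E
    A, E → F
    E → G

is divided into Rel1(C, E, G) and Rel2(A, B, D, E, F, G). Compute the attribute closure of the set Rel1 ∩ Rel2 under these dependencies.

Rel1 ∩ Rel2 = {E, G}.
G → A, E applies, adding A
A, E → F applies, adding F
Closure: {A, E, F, G}.

A, E, F, G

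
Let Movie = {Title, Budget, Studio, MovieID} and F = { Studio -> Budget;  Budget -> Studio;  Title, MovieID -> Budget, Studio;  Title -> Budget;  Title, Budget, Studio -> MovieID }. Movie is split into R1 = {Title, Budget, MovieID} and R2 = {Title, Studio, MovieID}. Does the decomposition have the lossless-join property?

Common attributes: R1 ∩ R2 = {Title, MovieID}.
Closure of {Title, MovieID}: Title, MovieID → Budget, Studio applies, adding Budget, Studio. So (Title, MovieID)⁺ = {Title, Budget, Studio, MovieID}.
This closure contains every attribute of R1, so R1 ∩ R2 → R1. The join is lossless.

Yes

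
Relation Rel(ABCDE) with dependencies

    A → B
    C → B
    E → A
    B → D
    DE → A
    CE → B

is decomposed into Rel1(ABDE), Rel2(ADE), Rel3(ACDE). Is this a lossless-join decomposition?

Chase test. Columns are ABCDE; row i has aⱼ where attribute j ∈ Reli, else bᵢⱼ.
Initial tableau (one row per fragment):
  row 1: a1 a2 b13 a4 a5
  row 2: a1 b22 b23 a4 a5
  row 3: a1 b32 a3 a4 a5
Rows 1 and 2 agree on A; apply A→B and equate their B entries.
Rows 1 and 3 agree on A; apply A→B and equate their B entries.
Row 3 is now all distinguished symbols — the join is lossless.

Yes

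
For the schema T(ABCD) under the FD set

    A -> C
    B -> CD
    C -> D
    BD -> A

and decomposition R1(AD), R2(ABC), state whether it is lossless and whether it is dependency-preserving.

Lossless test: (A)⁺ = {ACD}, which contains all of one fragment — lossless.
Dependency preservation: the restricted closure of {C} across the fragments never reaches {D}, so C → D cannot be enforced without a join — not preserved.

lossless but not dependency-preserving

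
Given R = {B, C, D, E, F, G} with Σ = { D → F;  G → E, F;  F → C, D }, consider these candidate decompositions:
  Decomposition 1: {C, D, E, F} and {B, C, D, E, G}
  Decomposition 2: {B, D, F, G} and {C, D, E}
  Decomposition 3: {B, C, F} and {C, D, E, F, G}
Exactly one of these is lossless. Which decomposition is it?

Decomposition 1: common = {C, D, E}, closure = {C, D, E, F} → lossless.
Decomposition 2: common = {D}, closure = {C, D, F} → lossy.
Decomposition 3: common = {C, F}, closure = {C, D, F} → lossy.

Decomposition 1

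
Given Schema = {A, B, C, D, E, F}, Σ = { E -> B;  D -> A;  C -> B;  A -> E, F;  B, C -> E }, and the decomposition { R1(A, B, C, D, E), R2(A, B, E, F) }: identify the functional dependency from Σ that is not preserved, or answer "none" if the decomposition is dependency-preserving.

none

E → B lies within R1.
D → A lies within R1.
C → B lies within R1.
A → E, F lies within R2.
B, C → E lies within R1.
Every dependency is enforceable on the fragments, so the decomposition is dependency-preserving.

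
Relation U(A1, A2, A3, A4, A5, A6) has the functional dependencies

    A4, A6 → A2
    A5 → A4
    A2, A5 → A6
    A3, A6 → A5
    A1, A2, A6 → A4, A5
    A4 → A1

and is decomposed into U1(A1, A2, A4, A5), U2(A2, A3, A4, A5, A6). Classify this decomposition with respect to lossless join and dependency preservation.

Lossless test: (A2, A4, A5)⁺ = {A1, A2, A4, A5, A6}, which contains all of one fragment — lossless.
Dependency preservation: the restricted closure of {A1, A2, A6} across the fragments never reaches {A4, A5}, so A1, A2, A6 → A4, A5 cannot be enforced without a join — not preserved.

lossless but not dependency-preserving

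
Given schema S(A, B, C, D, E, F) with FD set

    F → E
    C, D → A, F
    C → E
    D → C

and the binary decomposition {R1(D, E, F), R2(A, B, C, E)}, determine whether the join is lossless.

Common attributes: R1 ∩ R2 = {E}.
No dependency enlarges {E}, so (E)⁺ = {E}.
The closure contains neither all of R1 = {D, E, F} nor all of R2 = {A, B, C, E}, so the common attributes are not a superkey of either fragment. The join is lossy.

No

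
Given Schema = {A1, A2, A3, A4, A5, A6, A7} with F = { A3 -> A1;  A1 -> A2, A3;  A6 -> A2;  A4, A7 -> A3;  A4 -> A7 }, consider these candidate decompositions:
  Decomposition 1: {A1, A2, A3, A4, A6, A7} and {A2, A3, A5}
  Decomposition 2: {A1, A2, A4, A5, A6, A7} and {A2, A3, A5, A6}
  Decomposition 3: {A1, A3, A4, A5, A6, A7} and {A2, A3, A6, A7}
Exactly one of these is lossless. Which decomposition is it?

Decomposition 1: common = {A2, A3}, closure = {A1, A2, A3} → lossy.
Decomposition 2: common = {A2, A5, A6}, closure = {A2, A5, A6} → lossy.
Decomposition 3: common = {A3, A6, A7}, closure = {A1, A2, A3, A6, A7} → lossless.

Decomposition 3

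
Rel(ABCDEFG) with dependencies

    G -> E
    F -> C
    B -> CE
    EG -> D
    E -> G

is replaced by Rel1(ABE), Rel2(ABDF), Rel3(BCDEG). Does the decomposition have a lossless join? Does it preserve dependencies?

Lossless test (chase): Rows 1 and 2 agree on B; apply B→CE and equate their CE entries. Rows 1 and 3 agree on B; apply B→CE and equate their CE entries. Rows 1 and 2 agree on E; apply E→G and equate their G entries. Rows 1 and 3 agree on E; apply E→G and equate their G entries. Rows 1 and 2 agree on EG; apply EG→D and equate their D entries. Row 2 is now all distinguished symbols — the join is lossless.
Dependency preservation: the restricted closure of {F} across the fragments never reaches {C}, so F → C cannot be enforced without a join — not preserved.

lossless but not dependency-preserving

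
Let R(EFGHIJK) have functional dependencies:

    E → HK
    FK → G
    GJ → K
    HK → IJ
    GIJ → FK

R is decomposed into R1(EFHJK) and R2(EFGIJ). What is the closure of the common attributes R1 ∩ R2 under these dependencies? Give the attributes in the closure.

R1 ∩ R2 = {EFJ}.
E → HK applies, adding HK
FK → G applies, adding G
HK → IJ applies, adding I
Closure: {EFGHIJK}.

EFGHIJK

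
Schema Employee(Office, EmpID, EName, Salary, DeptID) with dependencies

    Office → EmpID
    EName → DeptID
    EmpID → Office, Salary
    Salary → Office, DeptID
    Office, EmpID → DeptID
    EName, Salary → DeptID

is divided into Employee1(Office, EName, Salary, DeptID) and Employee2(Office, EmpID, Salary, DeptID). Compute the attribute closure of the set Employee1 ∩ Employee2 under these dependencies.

Office, EmpID, Salary, DeptID

Employee1 ∩ Employee2 = {Office, Salary, DeptID}.
Office → EmpID applies, adding EmpID
Closure: {Office, EmpID, Salary, DeptID}.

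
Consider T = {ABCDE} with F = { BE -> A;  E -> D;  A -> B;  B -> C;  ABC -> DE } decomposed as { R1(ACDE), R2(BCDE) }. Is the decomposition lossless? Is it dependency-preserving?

Lossless test: (CDE)⁺ = {CDE}, which is a superkey of neither fragment — lossy.
Dependency preservation: the restricted closure of {BE} across the fragments never reaches {A}, so BE → A cannot be enforced without a join — not preserved.

lossy and not dependency-preserving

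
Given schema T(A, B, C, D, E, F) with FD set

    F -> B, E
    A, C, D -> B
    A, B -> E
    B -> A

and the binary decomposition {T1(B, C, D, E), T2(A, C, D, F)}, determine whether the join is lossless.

Common attributes: T1 ∩ T2 = {C, D}.
No dependency enlarges {C, D}, so (C, D)⁺ = {C, D}.
The closure contains neither all of T1 = {B, C, D, E} nor all of T2 = {A, C, D, F}, so the common attributes are not a superkey of either fragment. The join is lossy.

No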